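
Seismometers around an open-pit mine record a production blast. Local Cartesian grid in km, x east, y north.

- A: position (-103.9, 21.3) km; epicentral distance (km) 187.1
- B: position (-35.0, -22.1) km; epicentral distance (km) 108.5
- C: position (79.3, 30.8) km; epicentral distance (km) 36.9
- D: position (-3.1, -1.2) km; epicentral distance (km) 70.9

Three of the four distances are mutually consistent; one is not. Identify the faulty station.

A

Solve using three stations at a time. Using B, C, D (subtract circle equations pairwise → linear system) gives (x, y) ≈ (47.2, 48.6).
Distances from that point to each station vs reported:
  A: calculated 153.6 vs reported 187.1 → residual 33.5 km
  B: calculated 108.4 vs reported 108.5 → residual 0.1 km
  C: calculated 36.7 vs reported 36.9 → residual 0.2 km
  D: calculated 70.8 vs reported 70.9 → residual 0.1 km
B, C, D are mutually consistent (residuals ≈ 0); A is off by 33.5 km.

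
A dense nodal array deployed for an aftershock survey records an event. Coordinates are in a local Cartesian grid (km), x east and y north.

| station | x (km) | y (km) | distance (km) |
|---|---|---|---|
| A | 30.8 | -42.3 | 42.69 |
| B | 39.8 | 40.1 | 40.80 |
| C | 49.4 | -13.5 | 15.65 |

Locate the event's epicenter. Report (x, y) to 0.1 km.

Circle about each station: (x − 30.8)² + (y + 42.3)² = 42.69²; (x − 39.8)² + (y − 40.1)² = 40.80²; (x − 49.4)² + (y + 13.5)² = 15.65².
Subtracting the A equation from the B and C equations removes the quadratic terms:
18.0 x + 164.8 y = 611.92
37.2 x + 57.6 y = 1462.19
Solving the 2×2 system: x ≈ 40.4, y ≈ -0.7 km.
Check against A (with the unrounded x, y): √((x − 30.8)²+(y + 42.3)²) = 42.69 ≈ 42.69 km. ✓

(40.4, -0.7)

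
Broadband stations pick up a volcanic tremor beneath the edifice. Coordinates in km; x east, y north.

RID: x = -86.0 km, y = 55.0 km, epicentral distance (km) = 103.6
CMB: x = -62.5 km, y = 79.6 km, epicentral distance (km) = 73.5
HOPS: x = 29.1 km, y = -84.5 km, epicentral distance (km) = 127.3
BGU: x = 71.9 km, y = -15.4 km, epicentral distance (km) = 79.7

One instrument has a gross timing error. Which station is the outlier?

CMB

Solve using three stations at a time. Using RID, HOPS, BGU (subtract circle equations pairwise → linear system) gives (x, y) ≈ (16.8, 42.2).
Distances from that point to each station vs reported:
  RID: calculated 103.6 vs reported 103.6 → residual 0.0 km
  CMB: calculated 87.7 vs reported 73.5 → residual 14.2 km
  HOPS: calculated 127.3 vs reported 127.3 → residual 0.0 km
  BGU: calculated 79.7 vs reported 79.7 → residual 0.0 km
RID, HOPS, BGU are mutually consistent (residuals ≈ 0); CMB is off by 14.2 km.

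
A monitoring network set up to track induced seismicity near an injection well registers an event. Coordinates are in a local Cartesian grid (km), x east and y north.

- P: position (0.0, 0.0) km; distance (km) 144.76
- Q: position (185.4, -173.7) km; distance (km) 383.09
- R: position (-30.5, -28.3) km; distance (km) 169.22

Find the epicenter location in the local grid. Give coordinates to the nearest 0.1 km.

Circle about each station: x² + y² = 144.76²; (x − 185.4)² + (y + 173.7)² = 383.09²; (x + 30.5)² + (y + 28.3)² = 169.22².
Subtracting pairs of circle equations eliminates x²+y² and gives linear equations (the radical axes):
370.8 x − 347.4 y = -61257.64
-61.0 x − 56.6 y = -5948.81
Solving the 2×2 system: x ≈ -33.2, y ≈ 140.9 km.
Check against P (with the unrounded x, y): √(x²+y²) = 144.75 ≈ 144.76 km. ✓

x ≈ -33.2 km, y ≈ 140.9 km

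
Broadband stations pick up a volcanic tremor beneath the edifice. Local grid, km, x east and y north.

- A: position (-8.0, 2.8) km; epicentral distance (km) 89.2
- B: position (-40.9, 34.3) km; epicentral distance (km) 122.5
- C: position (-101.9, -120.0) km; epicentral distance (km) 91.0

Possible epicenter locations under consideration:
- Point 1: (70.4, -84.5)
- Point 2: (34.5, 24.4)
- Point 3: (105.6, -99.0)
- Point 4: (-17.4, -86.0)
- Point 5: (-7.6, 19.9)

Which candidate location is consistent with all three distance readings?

For each candidate, compare |candidate − station| to the reported distance:
Point 1: residuals A 28.1, B 40.3, C 84.9 → max 84.9 km
Point 2: residuals A 41.5, B 46.5, C 107.6 → max 107.6 km
Point 3: residuals A 63.3, B 75.6, C 117.6 → max 117.6 km
Point 4: residuals A 0.1, B 0.1, C 0.1 → max 0.1 km
Point 5: residuals A 72.1, B 86.2, C 77.7 → max 86.2 km
Only Point 4 has all residuals ≈ 0.

Point 4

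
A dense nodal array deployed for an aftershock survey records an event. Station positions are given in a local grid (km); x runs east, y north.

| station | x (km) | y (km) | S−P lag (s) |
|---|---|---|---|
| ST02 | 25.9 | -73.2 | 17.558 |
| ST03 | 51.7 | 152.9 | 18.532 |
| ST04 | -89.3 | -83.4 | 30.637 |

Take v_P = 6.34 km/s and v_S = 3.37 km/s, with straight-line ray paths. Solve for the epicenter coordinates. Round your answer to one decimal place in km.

x ≈ 100.4 km, y ≈ 28.8 km

Distance from S−P lag: d = Δt · v_P v_S / (v_P − v_S) = Δt · (6.34·3.37)/(6.34−3.37) ≈ 7.1939·Δt.
So d_ST02 = 126.31, d_ST03 = 133.32, d_ST04 = 220.40 km.
Circle about each station: (x − 25.9)² + (y + 73.2)² = 126.31²; (x − 51.7)² + (y − 152.9)² = 133.32²; (x + 89.3)² + (y + 83.4)² = 220.40².
Subtracting the ST02 equation from the ST03 and ST04 equations removes the quadratic terms:
51.6 x + 452.2 y = 18202.24
-230.4 x − 20.4 y = -23720.94
Solving the 2×2 system: x ≈ 100.4, y ≈ 28.8 km.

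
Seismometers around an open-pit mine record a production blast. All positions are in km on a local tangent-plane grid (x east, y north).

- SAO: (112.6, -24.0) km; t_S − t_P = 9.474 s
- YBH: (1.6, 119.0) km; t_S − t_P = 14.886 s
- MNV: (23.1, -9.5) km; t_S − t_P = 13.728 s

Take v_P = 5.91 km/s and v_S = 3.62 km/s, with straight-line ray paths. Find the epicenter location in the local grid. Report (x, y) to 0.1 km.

Distance from S−P lag: d = Δt · v_P v_S / (v_P − v_S) = Δt · (5.91·3.62)/(5.91−3.62) ≈ 9.3424·Δt.
So d_SAO = 88.51, d_YBH = 139.07, d_MNV = 128.25 km.
Circle about each station: (x − 112.6)² + (y + 24.0)² = 88.51²; (x − 1.6)² + (y − 119.0)² = 139.07²; (x − 23.1)² + (y + 9.5)² = 128.25².
Subtracting the SAO equation from the YBH and MNV equations removes the quadratic terms:
-222.0 x + 286.0 y = -10597.64
-179.0 x + 29.0 y = -21244.94
Solving the 2×2 system: x ≈ 128.9, y ≈ 63.0 km.

x ≈ 128.9 km, y ≈ 63.0 km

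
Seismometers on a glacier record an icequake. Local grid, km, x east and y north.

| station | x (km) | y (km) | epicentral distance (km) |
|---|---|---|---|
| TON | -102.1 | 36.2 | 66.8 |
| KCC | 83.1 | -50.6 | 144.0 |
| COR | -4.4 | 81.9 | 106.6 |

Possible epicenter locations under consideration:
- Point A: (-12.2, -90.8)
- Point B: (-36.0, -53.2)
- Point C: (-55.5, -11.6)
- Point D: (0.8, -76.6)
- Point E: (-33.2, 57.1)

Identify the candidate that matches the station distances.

For each candidate, compare |candidate − station| to the reported distance:
Point A: residuals TON 88.8, KCC 40.6, COR 66.3 → max 88.8 km
Point B: residuals TON 44.4, KCC 24.9, COR 32.1 → max 44.4 km
Point C: residuals TON 0.0, KCC 0.0, COR 0.0 → max 0.0 km
Point D: residuals TON 85.9, KCC 57.7, COR 52.0 → max 85.9 km
Point E: residuals TON 5.2, KCC 14.5, COR 68.6 → max 68.6 km
Only Point C has all residuals ≈ 0.

Point C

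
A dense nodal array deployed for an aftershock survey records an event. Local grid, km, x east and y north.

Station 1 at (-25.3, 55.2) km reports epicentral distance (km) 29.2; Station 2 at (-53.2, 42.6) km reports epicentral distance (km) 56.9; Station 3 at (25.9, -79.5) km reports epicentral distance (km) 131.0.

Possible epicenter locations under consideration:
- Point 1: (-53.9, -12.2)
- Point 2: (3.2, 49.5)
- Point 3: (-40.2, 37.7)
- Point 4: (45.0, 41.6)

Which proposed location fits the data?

Point 2

For each candidate, compare |candidate − station| to the reported distance:
Point 1: residuals Station 1 44.0, Station 2 2.1, Station 3 26.6 → max 44.0 km
Point 2: residuals Station 1 0.1, Station 2 0.1, Station 3 0.0 → max 0.1 km
Point 3: residuals Station 1 6.2, Station 2 43.0, Station 3 3.6 → max 43.0 km
Point 4: residuals Station 1 42.4, Station 2 41.3, Station 3 8.4 → max 42.4 km
Only Point 2 has all residuals ≈ 0.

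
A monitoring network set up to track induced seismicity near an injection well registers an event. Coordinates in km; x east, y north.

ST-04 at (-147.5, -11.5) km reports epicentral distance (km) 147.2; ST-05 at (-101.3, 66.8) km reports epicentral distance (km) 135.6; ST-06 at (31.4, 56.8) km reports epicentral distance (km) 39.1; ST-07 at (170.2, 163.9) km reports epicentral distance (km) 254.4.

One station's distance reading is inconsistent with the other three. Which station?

ST-06

Solve using three stations at a time. Using ST-04, ST-05, ST-07 (subtract circle equations pairwise → linear system) gives (x, y) ≈ (-1.0, -24.2).
Distances from that point to each station vs reported:
  ST-04: calculated 147.1 vs reported 147.2 → residual 0.1 km
  ST-05: calculated 135.5 vs reported 135.6 → residual 0.1 km
  ST-06: calculated 87.3 vs reported 39.1 → residual 48.2 km
  ST-07: calculated 254.3 vs reported 254.4 → residual 0.1 km
ST-04, ST-05, ST-07 are mutually consistent (residuals ≈ 0); ST-06 is off by 48.2 km.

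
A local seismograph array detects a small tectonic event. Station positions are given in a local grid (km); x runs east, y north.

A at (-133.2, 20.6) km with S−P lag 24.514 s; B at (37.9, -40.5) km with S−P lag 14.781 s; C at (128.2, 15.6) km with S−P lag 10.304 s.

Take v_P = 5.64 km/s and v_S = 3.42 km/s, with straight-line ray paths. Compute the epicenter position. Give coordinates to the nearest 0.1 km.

Distance from S−P lag: d = Δt · v_P v_S / (v_P − v_S) = Δt · (5.64·3.42)/(5.64−3.42) ≈ 8.6886·Δt.
So d_A = 212.99, d_B = 128.43, d_C = 89.53 km.
Circle about each station: (x + 133.2)² + (y − 20.6)² = 212.99²; (x − 37.9)² + (y + 40.5)² = 128.43²; (x − 128.2)² + (y − 15.6)² = 89.53².
Subtracting the A equation from the B and C equations removes the quadratic terms:
342.2 x − 122.2 y = 13780.54
522.8 x − 10.0 y = 35861.12
Solving the 2×2 system: x ≈ 70.2, y ≈ 83.8 km.

(70.2, 83.8)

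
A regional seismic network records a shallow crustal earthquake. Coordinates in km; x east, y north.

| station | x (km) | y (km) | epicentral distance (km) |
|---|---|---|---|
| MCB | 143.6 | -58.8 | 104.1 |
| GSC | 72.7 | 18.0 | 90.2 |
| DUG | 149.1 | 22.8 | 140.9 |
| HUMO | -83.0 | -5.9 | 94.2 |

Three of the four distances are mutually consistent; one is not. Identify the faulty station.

Solve using three stations at a time. Using MCB, GSC, DUG (subtract circle equations pairwise → linear system) gives (x, y) ≈ (39.7, -66.1).
Distances from that point to each station vs reported:
  MCB: calculated 104.2 vs reported 104.1 → residual 0.1 km
  GSC: calculated 90.3 vs reported 90.2 → residual 0.1 km
  DUG: calculated 141.0 vs reported 140.9 → residual 0.1 km
  HUMO: calculated 136.6 vs reported 94.2 → residual 42.4 km
MCB, GSC, DUG are mutually consistent (residuals ≈ 0); HUMO is off by 42.4 km.

HUMO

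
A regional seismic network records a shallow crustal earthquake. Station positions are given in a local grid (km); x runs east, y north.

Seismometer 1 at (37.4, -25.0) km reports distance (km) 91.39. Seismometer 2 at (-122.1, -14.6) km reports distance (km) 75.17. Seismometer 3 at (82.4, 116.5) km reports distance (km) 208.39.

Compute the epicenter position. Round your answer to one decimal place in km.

Circle about each station: (x − 37.4)² + (y + 25.0)² = 91.39²; (x + 122.1)² + (y + 14.6)² = 75.17²; (x − 82.4)² + (y − 116.5)² = 208.39².
Subtracting the Seismometer 1 equation from the Seismometer 2 and Seismometer 3 equations removes the quadratic terms:
-319.0 x + 20.8 y = 15799.41
90.0 x + 283.0 y = -16736.01
Solving the 2×2 system: x ≈ -52.3, y ≈ -42.5 km.

(-52.3, -42.5)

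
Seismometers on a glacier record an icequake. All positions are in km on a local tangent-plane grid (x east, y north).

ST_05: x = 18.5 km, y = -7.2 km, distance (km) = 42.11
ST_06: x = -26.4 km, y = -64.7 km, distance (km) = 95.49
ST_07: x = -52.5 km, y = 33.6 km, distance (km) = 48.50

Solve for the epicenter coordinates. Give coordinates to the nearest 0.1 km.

-4.3 km east, 28.2 km north

Circle about each station: (x − 18.5)² + (y + 7.2)² = 42.11²; (x + 26.4)² + (y + 64.7)² = 95.49²; (x + 52.5)² + (y − 33.6)² = 48.50².
Subtracting pairs of circle equations eliminates x²+y² and gives linear equations (the radical axes):
-89.8 x − 115.0 y = -2856.13
-142.0 x + 81.6 y = 2912.12
Solving the 2×2 system: x ≈ -4.3, y ≈ 28.2 km.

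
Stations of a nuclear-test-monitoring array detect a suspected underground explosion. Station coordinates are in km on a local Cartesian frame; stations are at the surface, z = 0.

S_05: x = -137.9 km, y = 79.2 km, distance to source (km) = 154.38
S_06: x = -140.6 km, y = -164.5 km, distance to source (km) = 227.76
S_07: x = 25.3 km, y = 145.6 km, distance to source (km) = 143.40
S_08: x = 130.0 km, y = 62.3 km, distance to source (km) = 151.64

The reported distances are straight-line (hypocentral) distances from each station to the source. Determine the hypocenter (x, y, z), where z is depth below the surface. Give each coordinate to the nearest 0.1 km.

x ≈ -6.0 km, y ≈ 13.4 km, depth ≈ 45.9 km

Each station gives a sphere (x−x_i)² + (y−y_i)² + z² = d_i² (stations at z=0).
Subtracting the S_05 sphere from S_06 and S_07: z² cancels, leaving linear equations in x and y:
-5.4 x − 487.4 y = -6501.87
326.4 x + 132.8 y = -179.98
Solving: x ≈ -6.006, y ≈ 13.406 km (keep extra digits for the depth step; rounded: -6.0, 13.4).
Then from the S_05 sphere: z² = 154.38² − (x + 137.9)² − (y − 79.2)² with x = -6.006, y = 13.406, so z ≈ 45.916 ≈ 45.9 km.
Check against S_08 (with the unrounded solution): distance 151.65 ≈ 151.64 km. ✓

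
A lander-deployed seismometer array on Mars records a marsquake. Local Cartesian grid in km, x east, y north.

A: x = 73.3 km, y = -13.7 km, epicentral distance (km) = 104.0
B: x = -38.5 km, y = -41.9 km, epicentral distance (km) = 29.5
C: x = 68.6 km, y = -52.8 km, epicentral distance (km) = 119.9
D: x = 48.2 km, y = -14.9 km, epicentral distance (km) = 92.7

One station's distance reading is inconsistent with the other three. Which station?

Solve using three stations at a time. Using B, C, D (subtract circle equations pairwise → linear system) gives (x, y) ≈ (-44.5, -12.9).
Distances from that point to each station vs reported:
  A: calculated 117.8 vs reported 104.0 → residual 13.8 km
  B: calculated 29.6 vs reported 29.5 → residual 0.1 km
  C: calculated 119.9 vs reported 119.9 → residual 0.0 km
  D: calculated 92.7 vs reported 92.7 → residual 0.0 km
B, C, D are mutually consistent (residuals ≈ 0); A is off by 13.8 km.

A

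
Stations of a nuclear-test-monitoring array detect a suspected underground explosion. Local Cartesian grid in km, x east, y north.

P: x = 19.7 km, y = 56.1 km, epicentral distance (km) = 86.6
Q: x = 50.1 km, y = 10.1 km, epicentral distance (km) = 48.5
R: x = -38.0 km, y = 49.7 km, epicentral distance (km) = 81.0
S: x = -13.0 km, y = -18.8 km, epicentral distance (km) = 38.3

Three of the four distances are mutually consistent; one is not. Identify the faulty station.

R

Solve using three stations at a time. Using P, Q, S (subtract circle equations pairwise → linear system) gives (x, y) ≈ (23.5, -30.4).
Distances from that point to each station vs reported:
  P: calculated 86.6 vs reported 86.6 → residual 0.0 km
  Q: calculated 48.5 vs reported 48.5 → residual 0.0 km
  R: calculated 101.0 vs reported 81.0 → residual 20.0 km
  S: calculated 38.3 vs reported 38.3 → residual 0.0 km
P, Q, S are mutually consistent (residuals ≈ 0); R is off by 20.0 km.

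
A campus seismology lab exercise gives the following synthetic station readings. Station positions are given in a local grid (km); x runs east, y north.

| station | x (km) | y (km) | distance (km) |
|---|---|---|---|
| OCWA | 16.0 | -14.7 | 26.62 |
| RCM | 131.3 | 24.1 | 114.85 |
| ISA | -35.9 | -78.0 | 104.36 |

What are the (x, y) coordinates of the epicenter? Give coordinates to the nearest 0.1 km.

(17.1, 11.9)

Circle about each station: (x − 16.0)² + (y + 14.7)² = 26.62²; (x − 131.3)² + (y − 24.1)² = 114.85²; (x + 35.9)² + (y + 78.0)² = 104.36².
Subtracting pairs of circle equations eliminates x²+y² and gives linear equations (the radical axes):
230.6 x + 77.6 y = 4866.51
-103.8 x − 126.6 y = -3281.67
Solving the 2×2 system: x ≈ 17.1, y ≈ 11.9 km.
Check against OCWA (with the unrounded x, y): √((x − 16.0)²+(y + 14.7)²) = 26.63 ≈ 26.62 km. ✓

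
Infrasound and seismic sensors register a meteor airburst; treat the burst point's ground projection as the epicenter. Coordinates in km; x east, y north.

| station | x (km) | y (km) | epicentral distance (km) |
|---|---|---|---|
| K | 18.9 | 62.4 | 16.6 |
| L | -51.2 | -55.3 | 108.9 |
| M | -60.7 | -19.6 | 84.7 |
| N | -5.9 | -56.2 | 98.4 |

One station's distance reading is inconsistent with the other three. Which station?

Solve using three stations at a time. Using L, M, N (subtract circle equations pairwise → linear system) gives (x, y) ≈ (-2.6, 42.4).
Distances from that point to each station vs reported:
  K: calculated 29.4 vs reported 16.6 → residual 12.8 km
  L: calculated 109.1 vs reported 108.9 → residual 0.2 km
  M: calculated 85.0 vs reported 84.7 → residual 0.3 km
  N: calculated 98.6 vs reported 98.4 → residual 0.2 km
L, M, N are mutually consistent (residuals ≈ 0); K is off by 12.8 km.

K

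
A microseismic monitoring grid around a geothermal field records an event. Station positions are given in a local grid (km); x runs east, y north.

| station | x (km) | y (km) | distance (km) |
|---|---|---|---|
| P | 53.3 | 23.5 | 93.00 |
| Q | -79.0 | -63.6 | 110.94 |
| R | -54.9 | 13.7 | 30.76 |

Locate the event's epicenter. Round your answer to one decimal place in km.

-38.3 km east, 39.6 km north

Circle about each station: (x − 53.3)² + (y − 23.5)² = 93.00²; (x + 79.0)² + (y + 63.6)² = 110.94²; (x + 54.9)² + (y − 13.7)² = 30.76².
Subtracting pairs of circle equations eliminates x²+y² and gives linear equations (the radical axes):
-264.6 x − 174.2 y = 3234.14
-216.4 x − 19.6 y = 7511.38
Solving the 2×2 system: x ≈ -38.3, y ≈ 39.6 km.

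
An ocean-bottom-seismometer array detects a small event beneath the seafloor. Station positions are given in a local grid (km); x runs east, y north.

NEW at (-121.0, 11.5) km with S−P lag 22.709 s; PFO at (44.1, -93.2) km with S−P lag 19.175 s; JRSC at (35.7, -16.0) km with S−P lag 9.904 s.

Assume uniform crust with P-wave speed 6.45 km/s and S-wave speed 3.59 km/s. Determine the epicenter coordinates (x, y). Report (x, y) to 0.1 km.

(55.9, 61.6)

Distance from S−P lag: d = Δt · v_P v_S / (v_P − v_S) = Δt · (6.45·3.59)/(6.45−3.59) ≈ 8.0963·Δt.
So d_NEW = 183.86, d_PFO = 155.25, d_JRSC = 80.19 km.
Circle about each station: (x + 121.0)² + (y − 11.5)² = 183.86²; (x − 44.1)² + (y + 93.2)² = 155.25²; (x − 35.7)² + (y + 16.0)² = 80.19².
Subtracting the NEW equation from the PFO and JRSC equations removes the quadratic terms:
330.2 x − 209.4 y = 5559.74
313.4 x − 55.0 y = 14131.30
Solving the 2×2 system: x ≈ 55.9, y ≈ 61.6 km.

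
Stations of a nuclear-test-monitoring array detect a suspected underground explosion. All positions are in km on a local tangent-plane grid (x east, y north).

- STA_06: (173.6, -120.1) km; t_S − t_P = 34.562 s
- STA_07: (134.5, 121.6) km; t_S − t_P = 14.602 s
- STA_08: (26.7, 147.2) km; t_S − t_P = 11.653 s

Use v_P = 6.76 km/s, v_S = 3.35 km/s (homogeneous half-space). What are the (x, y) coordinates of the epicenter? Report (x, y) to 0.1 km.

Distance from S−P lag: d = Δt · v_P v_S / (v_P − v_S) = Δt · (6.76·3.35)/(6.76−3.35) ≈ 6.6411·Δt.
So d_STA_06 = 229.53, d_STA_07 = 96.97, d_STA_08 = 77.39 km.
Circle about each station: (x − 173.6)² + (y + 120.1)² = 229.53²; (x − 134.5)² + (y − 121.6)² = 96.97²; (x − 26.7)² + (y − 147.2)² = 77.39².
Subtracting pairs of circle equations eliminates x²+y² and gives linear equations (the radical axes):
-78.2 x + 483.4 y = 31596.68
-293.8 x + 534.6 y = 24514.57
Solving the 2×2 system: x ≈ 50.3, y ≈ 73.5 km.
Check against STA_06 (with the unrounded x, y): √((x − 173.6)²+(y + 120.1)²) = 229.53 ≈ 229.53 km. ✓

x ≈ 50.3 km, y ≈ 73.5 km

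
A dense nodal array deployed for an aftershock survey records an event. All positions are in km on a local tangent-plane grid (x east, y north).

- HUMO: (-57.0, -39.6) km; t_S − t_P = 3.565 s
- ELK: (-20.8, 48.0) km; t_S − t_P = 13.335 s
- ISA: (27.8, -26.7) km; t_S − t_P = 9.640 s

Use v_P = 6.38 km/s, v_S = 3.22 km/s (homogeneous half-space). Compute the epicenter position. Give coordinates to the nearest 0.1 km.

Distance from S−P lag: d = Δt · v_P v_S / (v_P − v_S) = Δt · (6.38·3.22)/(6.38−3.22) ≈ 6.5011·Δt.
So d_HUMO = 23.18, d_ELK = 86.69, d_ISA = 62.67 km.
Circle about each station: (x + 57.0)² + (y + 39.6)² = 23.18²; (x + 20.8)² + (y − 48.0)² = 86.69²; (x − 27.8)² + (y + 26.7)² = 62.67².
Subtracting the HUMO equation from the ELK and ISA equations removes the quadratic terms:
72.4 x + 175.2 y = -9058.36
169.6 x + 25.8 y = -6721.65
Solving the 2×2 system: x ≈ -33.9, y ≈ -37.7 km.
Check against HUMO (with the unrounded x, y): √((x + 57.0)²+(y + 39.6)²) = 23.18 ≈ 23.18 km. ✓

(-33.9, -37.7)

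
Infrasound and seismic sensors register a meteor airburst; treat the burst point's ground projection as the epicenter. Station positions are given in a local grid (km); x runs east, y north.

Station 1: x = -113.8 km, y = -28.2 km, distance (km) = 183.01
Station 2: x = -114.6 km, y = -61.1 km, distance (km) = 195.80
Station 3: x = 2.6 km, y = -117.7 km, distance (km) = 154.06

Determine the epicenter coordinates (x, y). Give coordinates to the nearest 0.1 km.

61.4 km east, 24.7 km north

Circle about each station: (x + 113.8)² + (y + 28.2)² = 183.01²; (x + 114.6)² + (y + 61.1)² = 195.80²; (x − 2.6)² + (y + 117.7)² = 154.06².
Subtracting pairs of circle equations eliminates x²+y² and gives linear equations (the radical axes):
-1.6 x − 65.8 y = -1724.29
232.8 x − 179.0 y = 9872.55
Solving the 2×2 system: x ≈ 61.4, y ≈ 24.7 km.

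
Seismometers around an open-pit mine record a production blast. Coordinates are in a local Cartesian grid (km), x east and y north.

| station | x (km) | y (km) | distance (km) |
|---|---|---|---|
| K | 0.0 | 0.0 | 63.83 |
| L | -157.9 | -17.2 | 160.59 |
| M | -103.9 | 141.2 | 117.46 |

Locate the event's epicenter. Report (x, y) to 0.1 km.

Circle about each station: x² + y² = 63.83²; (x + 157.9)² + (y + 17.2)² = 160.59²; (x + 103.9)² + (y − 141.2)² = 117.46².
Subtracting pairs of circle equations eliminates x²+y² and gives linear equations (the radical axes):
-315.8 x − 34.4 y = 3513.37
-207.8 x + 282.4 y = 21010.07
Solving the 2×2 system: x ≈ -17.8, y ≈ 61.3 km.

-17.8 km east, 61.3 km north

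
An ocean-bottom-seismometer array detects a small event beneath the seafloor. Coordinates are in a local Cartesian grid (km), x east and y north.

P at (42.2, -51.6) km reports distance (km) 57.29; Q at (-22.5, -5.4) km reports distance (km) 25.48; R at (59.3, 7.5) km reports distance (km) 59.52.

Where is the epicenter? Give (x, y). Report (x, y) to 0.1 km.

Circle about each station: (x − 42.2)² + (y + 51.6)² = 57.29²; (x + 22.5)² + (y + 5.4)² = 25.48²; (x − 59.3)² + (y − 7.5)² = 59.52².
Subtracting the P equation from the Q and R equations removes the quadratic terms:
-129.4 x + 92.4 y = -1275.08
34.2 x + 118.2 y = -1131.15
Solving the 2×2 system: x ≈ 2.5, y ≈ -10.3 km.

2.5 km east, -10.3 km north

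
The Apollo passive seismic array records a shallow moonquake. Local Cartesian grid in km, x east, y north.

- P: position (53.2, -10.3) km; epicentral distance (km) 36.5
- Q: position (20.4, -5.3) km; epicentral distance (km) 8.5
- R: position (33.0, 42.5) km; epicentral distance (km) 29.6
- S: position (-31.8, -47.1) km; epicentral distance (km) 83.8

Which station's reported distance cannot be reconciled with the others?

Solve using three stations at a time. Using P, R, S (subtract circle equations pairwise → linear system) gives (x, y) ≈ (25.8, 13.8).
Distances from that point to each station vs reported:
  P: calculated 36.5 vs reported 36.5 → residual 0.0 km
  Q: calculated 19.8 vs reported 8.5 → residual 11.3 km
  R: calculated 29.6 vs reported 29.6 → residual 0.0 km
  S: calculated 83.8 vs reported 83.8 → residual 0.0 km
P, R, S are mutually consistent (residuals ≈ 0); Q is off by 11.3 km.

Q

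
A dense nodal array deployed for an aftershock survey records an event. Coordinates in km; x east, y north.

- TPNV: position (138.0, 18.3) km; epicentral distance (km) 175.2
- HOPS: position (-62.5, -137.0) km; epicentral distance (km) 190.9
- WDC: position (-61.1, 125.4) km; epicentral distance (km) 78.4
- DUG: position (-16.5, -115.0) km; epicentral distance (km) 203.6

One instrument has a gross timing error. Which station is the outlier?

DUG

Solve using three stations at a time. Using TPNV, HOPS, WDC (subtract circle equations pairwise → linear system) gives (x, y) ≈ (-34.0, 51.8).
Distances from that point to each station vs reported:
  TPNV: calculated 175.2 vs reported 175.2 → residual 0.0 km
  HOPS: calculated 190.9 vs reported 190.9 → residual 0.0 km
  WDC: calculated 78.5 vs reported 78.4 → residual 0.1 km
  DUG: calculated 167.7 vs reported 203.6 → residual 35.9 km
TPNV, HOPS, WDC are mutually consistent (residuals ≈ 0); DUG is off by 35.9 km.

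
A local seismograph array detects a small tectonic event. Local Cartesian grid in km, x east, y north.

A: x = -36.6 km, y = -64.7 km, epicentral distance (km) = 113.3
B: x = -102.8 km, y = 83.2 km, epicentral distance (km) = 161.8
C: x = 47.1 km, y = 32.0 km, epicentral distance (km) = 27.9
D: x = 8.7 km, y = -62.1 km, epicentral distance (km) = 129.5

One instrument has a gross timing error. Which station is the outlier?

A

Solve using three stations at a time. Using B, C, D (subtract circle equations pairwise → linear system) gives (x, y) ≈ (57.0, 58.0).
Distances from that point to each station vs reported:
  A: calculated 154.4 vs reported 113.3 → residual 41.1 km
  B: calculated 161.8 vs reported 161.8 → residual 0.0 km
  C: calculated 27.9 vs reported 27.9 → residual 0.0 km
  D: calculated 129.5 vs reported 129.5 → residual 0.0 km
B, C, D are mutually consistent (residuals ≈ 0); A is off by 41.1 km.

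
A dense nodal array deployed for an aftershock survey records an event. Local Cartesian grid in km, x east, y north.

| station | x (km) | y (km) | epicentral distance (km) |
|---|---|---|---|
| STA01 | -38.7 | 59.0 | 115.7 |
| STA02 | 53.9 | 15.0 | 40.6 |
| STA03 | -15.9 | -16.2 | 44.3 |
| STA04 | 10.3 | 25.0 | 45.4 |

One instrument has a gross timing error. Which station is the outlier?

Solve using three stations at a time. Using STA02, STA03, STA04 (subtract circle equations pairwise → linear system) gives (x, y) ≈ (28.4, -16.7).
Distances from that point to each station vs reported:
  STA01: calculated 101.1 vs reported 115.7 → residual 14.6 km
  STA02: calculated 40.6 vs reported 40.6 → residual 0.0 km
  STA03: calculated 44.3 vs reported 44.3 → residual 0.0 km
  STA04: calculated 45.4 vs reported 45.4 → residual 0.0 km
STA02, STA03, STA04 are mutually consistent (residuals ≈ 0); STA01 is off by 14.6 km.

STA01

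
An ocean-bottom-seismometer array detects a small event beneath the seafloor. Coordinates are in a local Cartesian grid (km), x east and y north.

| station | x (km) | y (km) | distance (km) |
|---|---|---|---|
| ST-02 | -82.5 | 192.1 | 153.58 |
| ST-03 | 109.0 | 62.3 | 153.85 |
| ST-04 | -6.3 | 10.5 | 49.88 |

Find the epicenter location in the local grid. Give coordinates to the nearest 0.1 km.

Circle about each station: (x + 82.5)² + (y − 192.1)² = 153.58²; (x − 109.0)² + (y − 62.3)² = 153.85²; (x + 6.3)² + (y − 10.5)² = 49.88².
Subtracting pairs of circle equations eliminates x²+y² and gives linear equations (the radical axes):
383.0 x − 259.6 y = -28029.38
152.4 x − 363.2 y = -22459.92
Solving the 2×2 system: x ≈ -43.7, y ≈ 43.5 km.

x ≈ -43.7 km, y ≈ 43.5 km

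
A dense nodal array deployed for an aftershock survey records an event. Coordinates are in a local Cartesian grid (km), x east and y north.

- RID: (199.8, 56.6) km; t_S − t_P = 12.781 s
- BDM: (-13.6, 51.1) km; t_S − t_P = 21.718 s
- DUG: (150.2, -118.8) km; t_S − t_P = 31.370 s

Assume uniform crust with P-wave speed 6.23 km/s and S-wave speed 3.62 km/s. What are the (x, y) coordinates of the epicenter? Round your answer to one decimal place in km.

Distance from S−P lag: d = Δt · v_P v_S / (v_P − v_S) = Δt · (6.23·3.62)/(6.23−3.62) ≈ 8.6408·Δt.
So d_RID = 110.44, d_BDM = 187.66, d_DUG = 271.06 km.
Circle about each station: (x − 199.8)² + (y − 56.6)² = 110.44²; (x + 13.6)² + (y − 51.1)² = 187.66²; (x − 150.2)² + (y + 118.8)² = 271.06².
Subtracting the RID equation from the BDM and DUG equations removes the quadratic terms:
-426.8 x − 11.0 y = -63346.71
-99.2 x − 350.8 y = -67726.65
Solving the 2×2 system: x ≈ 144.5, y ≈ 152.2 km.

(144.5, 152.2)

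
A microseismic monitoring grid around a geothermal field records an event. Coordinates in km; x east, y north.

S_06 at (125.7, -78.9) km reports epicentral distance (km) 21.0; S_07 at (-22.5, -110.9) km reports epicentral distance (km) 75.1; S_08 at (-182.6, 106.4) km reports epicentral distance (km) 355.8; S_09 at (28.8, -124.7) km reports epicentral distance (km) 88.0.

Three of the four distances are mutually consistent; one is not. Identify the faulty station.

Solve using three stations at a time. Using S_06, S_08, S_09 (subtract circle equations pairwise → linear system) gives (x, y) ≈ (111.3, -94.1).
Distances from that point to each station vs reported:
  S_06: calculated 21.0 vs reported 21.0 → residual 0.0 km
  S_07: calculated 134.9 vs reported 75.1 → residual 59.8 km
  S_08: calculated 355.8 vs reported 355.8 → residual 0.0 km
  S_09: calculated 88.0 vs reported 88.0 → residual 0.0 km
S_06, S_08, S_09 are mutually consistent (residuals ≈ 0); S_07 is off by 59.8 km.

S_07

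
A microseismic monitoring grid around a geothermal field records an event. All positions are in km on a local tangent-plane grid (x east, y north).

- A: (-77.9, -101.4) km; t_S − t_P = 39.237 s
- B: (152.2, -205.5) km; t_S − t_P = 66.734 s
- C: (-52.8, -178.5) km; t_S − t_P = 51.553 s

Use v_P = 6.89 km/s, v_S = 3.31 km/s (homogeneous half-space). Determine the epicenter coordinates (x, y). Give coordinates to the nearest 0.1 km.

x ≈ -83.2 km, y ≈ 148.5 km

Distance from S−P lag: d = Δt · v_P v_S / (v_P − v_S) = Δt · (6.89·3.31)/(6.89−3.31) ≈ 6.3704·Δt.
So d_A = 249.95, d_B = 425.12, d_C = 328.41 km.
Circle about each station: (x + 77.9)² + (y + 101.4)² = 249.95²; (x − 152.2)² + (y + 205.5)² = 425.12²; (x + 52.8)² + (y + 178.5)² = 328.41².
Subtracting the A equation from the B and C equations removes the quadratic terms:
460.2 x − 208.2 y = -69207.29
50.2 x − 154.2 y = -27078.41
Solving the 2×2 system: x ≈ -83.2, y ≈ 148.5 km.
Check against A (with the unrounded x, y): √((x + 77.9)²+(y + 101.4)²) = 249.98 ≈ 249.95 km. ✓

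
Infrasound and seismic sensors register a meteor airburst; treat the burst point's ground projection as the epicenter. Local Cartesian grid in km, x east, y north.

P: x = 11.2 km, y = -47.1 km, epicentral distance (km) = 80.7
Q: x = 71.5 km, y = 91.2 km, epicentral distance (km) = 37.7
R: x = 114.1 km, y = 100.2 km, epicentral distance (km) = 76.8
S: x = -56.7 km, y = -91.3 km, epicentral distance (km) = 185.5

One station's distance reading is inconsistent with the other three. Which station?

Solve using three stations at a time. Using Q, R, S (subtract circle equations pairwise → linear system) gives (x, y) ≈ (47.3, 62.3).
Distances from that point to each station vs reported:
  P: calculated 115.2 vs reported 80.7 → residual 34.5 km
  Q: calculated 37.7 vs reported 37.7 → residual 0.0 km
  R: calculated 76.8 vs reported 76.8 → residual 0.0 km
  S: calculated 185.5 vs reported 185.5 → residual 0.0 km
Q, R, S are mutually consistent (residuals ≈ 0); P is off by 34.5 km.

P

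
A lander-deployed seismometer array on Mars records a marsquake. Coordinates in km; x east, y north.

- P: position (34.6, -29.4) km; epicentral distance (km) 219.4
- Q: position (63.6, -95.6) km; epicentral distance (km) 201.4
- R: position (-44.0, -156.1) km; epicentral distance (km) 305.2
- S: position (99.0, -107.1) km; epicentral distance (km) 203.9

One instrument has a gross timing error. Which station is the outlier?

P

Solve using three stations at a time. Using Q, R, S (subtract circle equations pairwise → linear system) gives (x, y) ≈ (130.5, 94.1).
Distances from that point to each station vs reported:
  P: calculated 156.4 vs reported 219.4 → residual 63.0 km
  Q: calculated 201.1 vs reported 201.4 → residual 0.3 km
  R: calculated 305.0 vs reported 305.2 → residual 0.2 km
  S: calculated 203.6 vs reported 203.9 → residual 0.3 km
Q, R, S are mutually consistent (residuals ≈ 0); P is off by 63.0 km.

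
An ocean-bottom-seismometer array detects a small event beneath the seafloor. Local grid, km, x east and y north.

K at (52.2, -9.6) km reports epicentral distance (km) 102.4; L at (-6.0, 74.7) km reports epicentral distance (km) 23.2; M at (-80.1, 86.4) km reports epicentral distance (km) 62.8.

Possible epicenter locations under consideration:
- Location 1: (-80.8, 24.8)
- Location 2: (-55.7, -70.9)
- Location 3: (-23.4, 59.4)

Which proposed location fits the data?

For each candidate, compare |candidate − station| to the reported distance:
Location 1: residuals K 35.0, L 66.7, M 1.2 → max 66.7 km
Location 2: residuals K 21.7, L 130.6, M 96.4 → max 130.6 km
Location 3: residuals K 0.0, L 0.0, M 0.0 → max 0.0 km
Only Location 3 has all residuals ≈ 0.

Location 3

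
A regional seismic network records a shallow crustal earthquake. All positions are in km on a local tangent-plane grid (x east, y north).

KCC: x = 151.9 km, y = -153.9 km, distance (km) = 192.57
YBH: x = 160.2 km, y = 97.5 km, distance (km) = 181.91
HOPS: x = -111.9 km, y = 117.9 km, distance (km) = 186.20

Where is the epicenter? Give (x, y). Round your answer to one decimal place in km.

Circle about each station: (x − 151.9)² + (y + 153.9)² = 192.57²; (x − 160.2)² + (y − 97.5)² = 181.91²; (x + 111.9)² + (y − 117.9)² = 186.20².
Subtracting the KCC equation from the YBH and HOPS equations removes the quadratic terms:
16.6 x + 502.8 y = -7596.57
-527.6 x + 543.6 y = -17924.04
Solving the 2×2 system: x ≈ 17.8, y ≈ -15.7 km.
Check against KCC (with the unrounded x, y): √((x − 151.9)²+(y + 153.9)²) = 192.57 ≈ 192.57 km. ✓

x ≈ 17.8 km, y ≈ -15.7 km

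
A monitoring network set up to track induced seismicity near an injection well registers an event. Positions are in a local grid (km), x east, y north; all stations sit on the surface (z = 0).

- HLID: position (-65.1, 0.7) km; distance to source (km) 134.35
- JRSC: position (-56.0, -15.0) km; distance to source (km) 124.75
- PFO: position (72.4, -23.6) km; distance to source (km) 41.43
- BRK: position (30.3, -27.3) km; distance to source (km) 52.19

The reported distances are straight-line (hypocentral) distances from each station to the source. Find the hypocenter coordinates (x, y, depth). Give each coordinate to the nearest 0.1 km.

Each station gives a sphere (x−x_i)² + (y−y_i)² + z² = d_i² (stations at z=0).
Subtracting the HLID sphere from JRSC and PFO: z² cancels, leaving linear equations in x and y:
18.2 x − 31.4 y = 1609.86
275.0 x − 48.6 y = 17893.70
Solving: x ≈ 62.399, y ≈ -15.102 km (keep extra digits for the depth step; rounded: 62.4, -15.1).
Then from the HLID sphere: z² = 134.35² − (x + 65.1)² − (y − 0.7)² with x = 62.399, y = -15.102, so z ≈ 39.297 ≈ 39.3 km.

(62.4, -15.1, 39.3)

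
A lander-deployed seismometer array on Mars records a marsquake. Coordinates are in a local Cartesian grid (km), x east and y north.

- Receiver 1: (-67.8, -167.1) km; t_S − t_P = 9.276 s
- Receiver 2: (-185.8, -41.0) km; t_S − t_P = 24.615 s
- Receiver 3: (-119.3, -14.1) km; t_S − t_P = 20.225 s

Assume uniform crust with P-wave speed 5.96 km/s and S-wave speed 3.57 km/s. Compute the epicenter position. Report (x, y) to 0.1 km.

Distance from S−P lag: d = Δt · v_P v_S / (v_P − v_S) = Δt · (5.96·3.57)/(5.96−3.57) ≈ 8.9026·Δt.
So d_Receiver 1 = 82.58, d_Receiver 2 = 219.14, d_Receiver 3 = 180.05 km.
Circle about each station: (x + 67.8)² + (y + 167.1)² = 82.58²; (x + 185.8)² + (y + 41.0)² = 219.14²; (x + 119.3)² + (y + 14.1)² = 180.05².
Subtracting pairs of circle equations eliminates x²+y² and gives linear equations (the radical axes):
-236.0 x + 252.2 y = -37519.49
-103.0 x + 306.0 y = -43686.50
Solving the 2×2 system: x ≈ 10.0, y ≈ -139.4 km.

10.0 km east, -139.4 km north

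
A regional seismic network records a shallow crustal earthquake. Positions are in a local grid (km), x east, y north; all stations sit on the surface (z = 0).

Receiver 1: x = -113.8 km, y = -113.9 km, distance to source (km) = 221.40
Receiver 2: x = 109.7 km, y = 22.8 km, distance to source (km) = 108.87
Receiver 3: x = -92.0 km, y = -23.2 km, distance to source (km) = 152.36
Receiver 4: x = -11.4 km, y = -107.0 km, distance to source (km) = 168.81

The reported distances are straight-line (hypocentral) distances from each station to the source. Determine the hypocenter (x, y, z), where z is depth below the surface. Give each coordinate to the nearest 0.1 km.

Each station gives a sphere (x−x_i)² + (y−y_i)² + z² = d_i² (stations at z=0).
Subtracting the Receiver 1 sphere from Receiver 2 and Receiver 3: z² cancels, leaving linear equations in x and y:
447.0 x + 273.4 y = 23795.56
43.6 x + 181.4 y = 8882.98
Solving: x ≈ 27.295, y ≈ 42.408 km (keep extra digits for the depth step; rounded: 27.3, 42.4).
Then from the Receiver 1 sphere: z² = 221.40² − (x + 113.8)² − (y + 113.9)² with x = 27.295, y = 42.408, so z ≈ 68.396 ≈ 68.4 km.

(27.3, 42.4, 68.4)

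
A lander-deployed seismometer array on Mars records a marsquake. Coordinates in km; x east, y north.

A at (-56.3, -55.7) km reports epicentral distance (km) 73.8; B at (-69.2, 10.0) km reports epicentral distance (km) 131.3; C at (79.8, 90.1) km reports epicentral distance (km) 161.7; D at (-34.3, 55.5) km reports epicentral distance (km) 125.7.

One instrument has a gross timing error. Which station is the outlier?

Solve using three stations at a time. Using A, C, D (subtract circle equations pairwise → linear system) gives (x, y) ≈ (17.4, -59.1).
Distances from that point to each station vs reported:
  A: calculated 73.8 vs reported 73.8 → residual 0.0 km
  B: calculated 110.8 vs reported 131.3 → residual 20.5 km
  C: calculated 161.7 vs reported 161.7 → residual 0.0 km
  D: calculated 125.7 vs reported 125.7 → residual 0.0 km
A, C, D are mutually consistent (residuals ≈ 0); B is off by 20.5 km.

B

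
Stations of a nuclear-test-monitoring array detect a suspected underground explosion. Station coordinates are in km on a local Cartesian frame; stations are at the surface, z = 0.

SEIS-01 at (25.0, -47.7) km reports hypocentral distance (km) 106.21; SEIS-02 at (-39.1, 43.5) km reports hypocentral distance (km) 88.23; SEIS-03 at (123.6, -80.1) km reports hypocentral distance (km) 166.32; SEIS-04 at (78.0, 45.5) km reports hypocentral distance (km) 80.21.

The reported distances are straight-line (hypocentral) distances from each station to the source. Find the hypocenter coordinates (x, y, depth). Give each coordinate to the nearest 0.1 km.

Each station gives a sphere (x−x_i)² + (y−y_i)² + z² = d_i² (stations at z=0).
Subtracting the SEIS-01 sphere from SEIS-02 and SEIS-03: z² cancels, leaving linear equations in x and y:
-128.2 x + 182.4 y = 4016.80
197.2 x − 64.8 y = 2410.90
Solving: x ≈ 25.307, y ≈ 39.809 km (keep extra digits for the depth step; rounded: 25.3, 39.8).
Then from the SEIS-01 sphere: z² = 106.21² − (x − 25.0)² − (y + 47.7)² with x = 25.307, y = 39.809, so z ≈ 60.188 ≈ 60.2 km.

(25.3, 39.8, 60.2)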